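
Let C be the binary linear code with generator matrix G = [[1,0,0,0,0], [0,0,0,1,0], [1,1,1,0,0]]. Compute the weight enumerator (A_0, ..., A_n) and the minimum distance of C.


Weight distribution: A_0 = 1, A_1 = 2, A_2 = 2, A_3 = 2, A_4 = 1. Minimum distance d = 1.

Enumerate all 2^3 = 8 messages m ∈ F_2^3.
For each, compute codeword c = mG in F_2^5, then tally its weight.
  m = 000 → c = 00000, weight = 0.
  m = 100 → c = 10000, weight = 1.
  m = 010 → c = 00010, weight = 1.
  m = 110 → c = 10010, weight = 2.
  m = 001 → c = 11100, weight = 3.
  m = 101 → c = 01100, weight = 2.
  m = 011 → c = 11110, weight = 4.
  m = 111 → c = 01110, weight = 3.
Tally weights:
  weight 0: 1 codewords.
  weight 1: 2 codewords.
  weight 2: 2 codewords.
  weight 3: 2 codewords.
  weight 4: 1 codewords.
Minimum distance d = smallest w > 0 with A_w > 0 = 1.
Sanity: Σ A_w = 8 = 2^3 = 8 ✓.


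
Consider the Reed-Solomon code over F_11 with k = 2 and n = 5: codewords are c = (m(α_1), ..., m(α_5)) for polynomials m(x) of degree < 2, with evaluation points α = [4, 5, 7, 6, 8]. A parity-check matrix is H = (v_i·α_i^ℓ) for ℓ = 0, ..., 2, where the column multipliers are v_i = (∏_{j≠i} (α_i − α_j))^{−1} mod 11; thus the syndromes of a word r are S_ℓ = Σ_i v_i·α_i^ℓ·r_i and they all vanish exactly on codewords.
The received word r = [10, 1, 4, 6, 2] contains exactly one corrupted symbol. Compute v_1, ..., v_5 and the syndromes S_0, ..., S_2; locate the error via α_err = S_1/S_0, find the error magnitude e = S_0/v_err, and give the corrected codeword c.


S = (3, 4, 9), error at position 2, error magnitude e = 4, c = [10, 8, 4, 6, 2].

Step 1: column multipliers v_i = (∏_{j≠i}(α_i − α_j))^{−1} mod 11.
  i = 1 (α = 4): (4−5)(4−7)(4−6)(4−8) = (−1)·(−3)·(−2)·(−4) = 24 ≡ 2, so v_1 = 2^{−1} = 6 (mod 11).
  i = 2 (α = 5): (5−4)(5−7)(5−6)(5−8) = 1·(−2)·(−1)·(−3) = −6 ≡ 5, so v_2 = 5^{−1} = 9 (mod 11).
  i = 3 (α = 7): (7−4)(7−5)(7−6)(7−8) = 3·2·1·(−1) = −6 ≡ 5, so v_3 = 5^{−1} = 9 (mod 11).
  i = 4 (α = 6): (6−4)(6−5)(6−7)(6−8) = 2·1·(−1)·(−2) = 4 ≡ 4, so v_4 = 4^{−1} = 3 (mod 11).
  i = 5 (α = 8): (8−4)(8−5)(8−7)(8−6) = 4·3·1·2 = 24 ≡ 2, so v_5 = 2^{−1} = 6 (mod 11).
  v = [6, 9, 9, 3, 6].
Step 2: syndromes of r = [10, 1, 4, 6, 2] (all sums mod 11).
  S_0 = Σ v_i r_i = 6·10 + 9·1 + 9·4 + 3·6 + 6·2 = 135 ≡ 3.
  S_1 = Σ v_i α_i r_i = 6·4·10 + 9·5·1 + 9·7·4 + 3·6·6 + 6·8·2 = 741 ≡ 4.
  α_i^2 mod 11 = [5, 3, 5, 3, 9].
  S_2 = Σ v_i α_i^2 r_i = 6·5·10 + 9·3·1 + 9·5·4 + 3·3·6 + 6·9·2 = 669 ≡ 9.
  S = (3, 4, 9) ≠ 0, so r is not a codeword (an error is present).
Step 3: locate the error. For a single error e at position i, S_ℓ = v_i·e·α_i^ℓ, so α_err = S_1/S_0.
  S_0^{−1} = 3^{−1} = 4 (mod 11), so α_err = 4·4 = 16 ≡ 5 = α_2. Error position i = 2.
  Consistency check: S_2/S_1 = 9·3 = 27 ≡ 5 = α_err ✓ (single-error assumption holds).
Step 4: error magnitude e = S_0/v_2 = S_0·∏_{j≠2}(α_2 − α_j) = 3·5 = 15 ≡ 4 (mod 11).
Step 5: correct position 2: c_2 = r_2 − e = 1 − 4 ≡ 8 (mod 11). Hence c = [10, 8, 4, 6, 2].
  Check: interpolating c through the α_i gives m(x) = 7 + 9·x (degree < 2) with m(α_i) = c_i for every i, so c is indeed a codeword.


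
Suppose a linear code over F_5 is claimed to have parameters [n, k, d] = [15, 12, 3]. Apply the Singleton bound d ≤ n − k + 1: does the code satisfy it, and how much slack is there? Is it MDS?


Singleton RHS = n − k + 1 = 4, slack = 1, bound satisfied, not MDS.

Singleton bound: d ≤ n − k + 1.
Here n = 15, k = 12, so n − k + 1 = 4.
Given d = 3, check d ≤ 4: YES.
Slack = (n − k + 1) − d = 1.
The code is NOT MDS (slack = 1 > 0).
Description: the claimed parameters are [15, 12, 3]_5; such a code would be non-MDS.


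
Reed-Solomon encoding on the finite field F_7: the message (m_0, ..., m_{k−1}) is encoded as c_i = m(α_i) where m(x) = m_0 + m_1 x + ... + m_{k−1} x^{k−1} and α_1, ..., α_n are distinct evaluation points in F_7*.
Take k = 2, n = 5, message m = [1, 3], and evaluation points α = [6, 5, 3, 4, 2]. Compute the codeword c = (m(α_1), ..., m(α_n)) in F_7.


c = [5, 2, 3, 6, 0]

Message polynomial: m(x) = 1 + 3·x (mod 7).
For each evaluation point α_i, compute m(α_i) mod 7:
  α_1 = 6: Horner steps 3 → 5, so m(6) = 5.
  α_2 = 5: Horner steps 3 → 2, so m(5) = 2.
  α_3 = 3: Horner steps 3 → 3, so m(3) = 3.
  α_4 = 4: Horner steps 3 → 6, so m(4) = 6.
  α_5 = 2: Horner steps 3 → 0, so m(2) = 0.
Codeword c = [5, 2, 3, 6, 0] ∈ F_7^5.


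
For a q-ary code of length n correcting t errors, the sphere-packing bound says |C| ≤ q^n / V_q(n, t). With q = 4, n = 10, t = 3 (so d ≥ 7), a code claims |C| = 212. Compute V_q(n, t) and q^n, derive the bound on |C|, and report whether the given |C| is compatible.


V_q(n, t) = 3676, q^n = 1048576, Hamming bound = 285, |C| = 212 ≤ bound (satisfied).

Step 1: Compute V_q(n, t) = Σ_{j=0}^3 C(n, j) (q−1)^j.
  j = 0: C(10,0)·(3)^0 = 1·1 = 1.
  j = 1: C(10,1)·(3)^1 = 10·3 = 30.
  j = 2: C(10,2)·(3)^2 = 45·9 = 405.
  j = 3: C(10,3)·(3)^3 = 120·27 = 3240.
  V_q(n, t) = 1 + 30 + 405 + 3240 = 3676.
Step 2: q^n = 4^10 = 1048576.
Step 3: Hamming bound ⌊q^n / V_q(n,t)⌋ = ⌊1048576/3676⌋ = 285.
Step 4: Compare |C| = 212 to 285: satisfied.
The claimed |C| lies below the Hamming bound.


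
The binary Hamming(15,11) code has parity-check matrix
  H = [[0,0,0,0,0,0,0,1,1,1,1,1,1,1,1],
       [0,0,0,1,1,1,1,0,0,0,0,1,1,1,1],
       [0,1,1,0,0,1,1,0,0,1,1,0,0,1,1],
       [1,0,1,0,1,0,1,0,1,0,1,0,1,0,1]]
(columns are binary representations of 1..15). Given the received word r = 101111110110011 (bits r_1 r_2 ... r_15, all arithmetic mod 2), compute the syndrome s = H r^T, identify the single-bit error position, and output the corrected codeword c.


s = (1, 0, 1, 0)^T, error position = 10, corrected codeword c = 101111110010011

Compute s = H r^T mod 2 one row at a time:
  s_1 = 1 + 0 + 1 + 1 + 0 + 0 + 1 + 1 = 5 ≡ 1 (mod 2).
  s_2 = 1 + 1 + 1 + 1 + 0 + 0 + 1 + 1 = 6 ≡ 0 (mod 2).
  s_3 = 0 + 1 + 1 + 1 + 1 + 1 + 1 + 1 = 7 ≡ 1 (mod 2).
  s_4 = 1 + 1 + 1 + 1 + 0 + 1 + 0 + 1 = 6 ≡ 0 (mod 2).
s = (1, 0, 1, 0)^T — this equals column 10 of H (binary 1010), so error is at position 10.
Correct: flip bit 10 of r = 101111110110011 to get c = 101111110010011.


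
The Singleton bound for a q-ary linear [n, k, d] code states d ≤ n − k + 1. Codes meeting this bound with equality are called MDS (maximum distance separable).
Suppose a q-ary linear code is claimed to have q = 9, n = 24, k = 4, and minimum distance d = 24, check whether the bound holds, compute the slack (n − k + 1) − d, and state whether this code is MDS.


Singleton RHS = n − k + 1 = 21, slack = -3, bound violated (no such code; not MDS).

Singleton bound: d ≤ n − k + 1.
Here n = 24, k = 4, so n − k + 1 = 21.
Given d = 24, check d ≤ 21: NO.
Slack = (n − k + 1) − d = -3.
The slack is negative: d = 24 exceeds n − k + 1 = 21 by 3, so the Singleton bound is violated and no linear [24, 4, 24]_9 code can exist. In particular it is not MDS (MDS requires d = n − k + 1 exactly).
Description: the claimed parameters are [24, 4, 24]_9; such a code would be impossible (violates the Singleton bound).


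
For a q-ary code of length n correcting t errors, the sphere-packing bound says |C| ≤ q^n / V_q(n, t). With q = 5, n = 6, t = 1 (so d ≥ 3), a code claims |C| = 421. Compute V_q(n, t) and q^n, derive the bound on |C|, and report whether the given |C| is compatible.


V_q(n, t) = 25, q^n = 15625, Hamming bound = 625, |C| = 421 ≤ bound (satisfied).

Step 1: Compute V_q(n, t) = Σ_{j=0}^1 C(n, j) (q−1)^j.
  j = 0: C(6,0)·(4)^0 = 1·1 = 1.
  j = 1: C(6,1)·(4)^1 = 6·4 = 24.
  V_q(n, t) = 1 + 24 = 25.
Step 2: q^n = 5^6 = 15625.
Step 3: Hamming bound ⌊q^n / V_q(n,t)⌋ = ⌊15625/25⌋ = 625.
Step 4: Compare |C| = 421 to 625: satisfied.
The claimed |C| lies below the Hamming bound.


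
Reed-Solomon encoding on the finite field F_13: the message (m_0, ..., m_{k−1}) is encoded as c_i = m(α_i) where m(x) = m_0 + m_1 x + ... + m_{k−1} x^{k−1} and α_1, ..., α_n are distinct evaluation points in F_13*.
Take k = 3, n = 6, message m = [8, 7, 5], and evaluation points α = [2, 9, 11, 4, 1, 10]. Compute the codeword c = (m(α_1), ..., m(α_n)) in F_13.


c = [3, 8, 1, 12, 7, 6]

Message polynomial: m(x) = 8 + 7·x + 5·x^2 (mod 13).
For each evaluation point α_i, compute m(α_i) mod 13:
  α_1 = 2: Horner steps 5 → 4 → 3, so m(2) = 3.
  α_2 = 9: Horner steps 5 → 0 → 8, so m(9) = 8.
  α_3 = 11: Horner steps 5 → 10 → 1, so m(11) = 1.
  α_4 = 4: Horner steps 5 → 1 → 12, so m(4) = 12.
  α_5 = 1: Horner steps 5 → 12 → 7, so m(1) = 7.
  α_6 = 10: Horner steps 5 → 5 → 6, so m(10) = 6.
Codeword c = [3, 8, 1, 12, 7, 6] ∈ F_13^6.


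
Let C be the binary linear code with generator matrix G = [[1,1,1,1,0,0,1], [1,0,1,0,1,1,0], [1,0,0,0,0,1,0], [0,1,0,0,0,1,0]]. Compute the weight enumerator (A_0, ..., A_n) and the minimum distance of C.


Weight distribution: A_0 = 1, A_2 = 4, A_3 = 2, A_4 = 3, A_5 = 6. Minimum distance d = 2.

Enumerate all 2^4 = 16 messages m ∈ F_2^4.
For each, compute codeword c = mG in F_2^7, then tally its weight.
  m = 0000 → c = 0000000, weight = 0.
  m = 1000 → c = 1111001, weight = 5.
  m = 0100 → c = 1010110, weight = 4.
  m = 1100 → c = 0101111, weight = 5.
  m = 0010 → c = 1000010, weight = 2.
  m = 1010 → c = 0111011, weight = 5.
  m = 0110 → c = 0010100, weight = 2.
  m = 1110 → c = 1101101, weight = 5.
  m = 0001 → c = 0100010, weight = 2.
  m = 1001 → c = 1011011, weight = 5.
  m = 0101 → c = 1110100, weight = 4.
  m = 1101 → c = 0001101, weight = 3.
  m = 0011 → c = 1100000, weight = 2.
  m = 1011 → c = 0011001, weight = 3.
  m = 0111 → c = 0110110, weight = 4.
  m = 1111 → c = 1001111, weight = 5.
Tally weights:
  weight 0: 1 codewords.
  weight 2: 4 codewords.
  weight 3: 2 codewords.
  weight 4: 3 codewords.
  weight 5: 6 codewords.
Minimum distance d = smallest w > 0 with A_w > 0 = 2.
Sanity: Σ A_w = 16 = 2^4 = 16 ✓.


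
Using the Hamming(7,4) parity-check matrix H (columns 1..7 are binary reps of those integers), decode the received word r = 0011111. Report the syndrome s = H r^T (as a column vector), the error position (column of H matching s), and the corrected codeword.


s = (0, 1, 1)^T, error position = 3, corrected codeword c = 0001111

Compute s = H r^T mod 2 one row at a time:
  s_1 = 1 + 1 + 1 + 1 = 4 ≡ 0 (mod 2).
  s_2 = 0 + 1 + 1 + 1 = 3 ≡ 1 (mod 2).
  s_3 = 0 + 1 + 1 + 1 = 3 ≡ 1 (mod 2).
s = (0, 1, 1)^T — this equals column 3 of H (binary 011), so error is at position 3.
Correct: flip bit 3 of r = 0011111 to get c = 0001111.


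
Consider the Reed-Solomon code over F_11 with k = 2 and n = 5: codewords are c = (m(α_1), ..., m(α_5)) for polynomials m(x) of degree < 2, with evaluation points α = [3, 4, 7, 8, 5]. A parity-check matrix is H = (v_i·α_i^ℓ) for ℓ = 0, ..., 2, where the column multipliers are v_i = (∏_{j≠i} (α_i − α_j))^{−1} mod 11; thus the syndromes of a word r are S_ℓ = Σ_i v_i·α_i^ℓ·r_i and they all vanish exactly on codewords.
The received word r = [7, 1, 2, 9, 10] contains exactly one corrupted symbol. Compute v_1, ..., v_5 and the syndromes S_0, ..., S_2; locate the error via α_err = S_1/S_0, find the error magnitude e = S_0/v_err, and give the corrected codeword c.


S = (2, 8, 10), error at position 2, error magnitude e = 9, c = [7, 3, 2, 9, 10].

Step 1: column multipliers v_i = (∏_{j≠i}(α_i − α_j))^{−1} mod 11.
  i = 1 (α = 3): (3−4)(3−7)(3−8)(3−5) = (−1)·(−4)·(−5)·(−2) = 40 ≡ 7, so v_1 = 7^{−1} = 8 (mod 11).
  i = 2 (α = 4): (4−3)(4−7)(4−8)(4−5) = 1·(−3)·(−4)·(−1) = −12 ≡ 10, so v_2 = 10^{−1} = 10 (mod 11).
  i = 3 (α = 7): (7−3)(7−4)(7−8)(7−5) = 4·3·(−1)·2 = −24 ≡ 9, so v_3 = 9^{−1} = 5 (mod 11).
  i = 4 (α = 8): (8−3)(8−4)(8−7)(8−5) = 5·4·1·3 = 60 ≡ 5, so v_4 = 5^{−1} = 9 (mod 11).
  i = 5 (α = 5): (5−3)(5−4)(5−7)(5−8) = 2·1·(−2)·(−3) = 12 ≡ 1, so v_5 = 1^{−1} = 1 (mod 11).
  v = [8, 10, 5, 9, 1].
Step 2: syndromes of r = [7, 1, 2, 9, 10] (all sums mod 11).
  S_0 = Σ v_i r_i = 8·7 + 10·1 + 5·2 + 9·9 + 1·10 = 167 ≡ 2.
  S_1 = Σ v_i α_i r_i = 8·3·7 + 10·4·1 + 5·7·2 + 9·8·9 + 1·5·10 = 976 ≡ 8.
  α_i^2 mod 11 = [9, 5, 5, 9, 3].
  S_2 = Σ v_i α_i^2 r_i = 8·9·7 + 10·5·1 + 5·5·2 + 9·9·9 + 1·3·10 = 1363 ≡ 10.
  S = (2, 8, 10) ≠ 0, so r is not a codeword (an error is present).
Step 3: locate the error. For a single error e at position i, S_ℓ = v_i·e·α_i^ℓ, so α_err = S_1/S_0.
  S_0^{−1} = 2^{−1} = 6 (mod 11), so α_err = 8·6 = 48 ≡ 4 = α_2. Error position i = 2.
  Consistency check: S_2/S_1 = 10·7 = 70 ≡ 4 = α_err ✓ (single-error assumption holds).
Step 4: error magnitude e = S_0/v_2 = S_0·∏_{j≠2}(α_2 − α_j) = 2·10 = 20 ≡ 9 (mod 11).
Step 5: correct position 2: c_2 = r_2 − e = 1 − 9 ≡ 3 (mod 11). Hence c = [7, 3, 2, 9, 10].
  Check: interpolating c through the α_i gives m(x) = 8 + 7·x (degree < 2) with m(α_i) = c_i for every i, so c is indeed a codeword.


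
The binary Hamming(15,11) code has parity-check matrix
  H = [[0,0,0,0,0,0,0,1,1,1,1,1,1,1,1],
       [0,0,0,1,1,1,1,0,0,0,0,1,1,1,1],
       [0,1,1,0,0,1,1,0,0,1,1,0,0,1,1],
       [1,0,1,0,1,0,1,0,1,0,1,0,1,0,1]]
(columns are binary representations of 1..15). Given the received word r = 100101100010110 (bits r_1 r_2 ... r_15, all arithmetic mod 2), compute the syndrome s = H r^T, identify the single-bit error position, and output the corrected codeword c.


s = (1, 1, 0, 0)^T, error position = 12, corrected codeword c = 100101100011110

Compute s = H r^T mod 2 one row at a time:
  s_1 = 0 + 0 + 0 + 1 + 0 + 1 + 1 + 0 = 3 ≡ 1 (mod 2).
  s_2 = 1 + 0 + 1 + 1 + 0 + 1 + 1 + 0 = 5 ≡ 1 (mod 2).
  s_3 = 0 + 0 + 1 + 1 + 0 + 1 + 1 + 0 = 4 ≡ 0 (mod 2).
  s_4 = 1 + 0 + 0 + 1 + 0 + 1 + 1 + 0 = 4 ≡ 0 (mod 2).
s = (1, 1, 0, 0)^T — this equals column 12 of H (binary 1100), so error is at position 12.
Correct: flip bit 12 of r = 100101100010110 to get c = 100101100011110.


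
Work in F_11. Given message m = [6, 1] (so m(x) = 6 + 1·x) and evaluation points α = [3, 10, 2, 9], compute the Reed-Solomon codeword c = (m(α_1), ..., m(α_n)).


c = [9, 5, 8, 4]

Message polynomial: m(x) = 6 + 1·x (mod 11).
For each evaluation point α_i, compute m(α_i) mod 11:
  α_1 = 3: Horner steps 1 → 9, so m(3) = 9.
  α_2 = 10: Horner steps 1 → 5, so m(10) = 5.
  α_3 = 2: Horner steps 1 → 8, so m(2) = 8.
  α_4 = 9: Horner steps 1 → 4, so m(9) = 4.
Codeword c = [9, 5, 8, 4] ∈ F_11^4.


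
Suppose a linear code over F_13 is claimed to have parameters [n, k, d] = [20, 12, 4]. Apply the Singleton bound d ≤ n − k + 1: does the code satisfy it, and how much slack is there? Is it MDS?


Singleton RHS = n − k + 1 = 9, slack = 5, bound satisfied, not MDS.

Singleton bound: d ≤ n − k + 1.
Here n = 20, k = 12, so n − k + 1 = 9.
Given d = 4, check d ≤ 9: YES.
Slack = (n − k + 1) − d = 5.
The code is NOT MDS (slack = 5 > 0).
Description: the claimed parameters are [20, 12, 4]_13; such a code would be non-MDS.


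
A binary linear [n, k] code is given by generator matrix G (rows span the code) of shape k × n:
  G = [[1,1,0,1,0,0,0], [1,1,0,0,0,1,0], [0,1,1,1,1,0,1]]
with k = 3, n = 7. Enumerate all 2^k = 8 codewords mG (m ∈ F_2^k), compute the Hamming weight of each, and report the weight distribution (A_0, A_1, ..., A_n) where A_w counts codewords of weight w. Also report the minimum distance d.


Weight distribution: A_0 = 1, A_2 = 1, A_3 = 2, A_4 = 1, A_5 = 2, A_6 = 1. Minimum distance d = 2.

Enumerate all 2^3 = 8 messages m ∈ F_2^3.
For each, compute codeword c = mG in F_2^7, then tally its weight.
  m = 000 → c = 0000000, weight = 0.
  m = 100 → c = 1101000, weight = 3.
  m = 010 → c = 1100010, weight = 3.
  m = 110 → c = 0001010, weight = 2.
  m = 001 → c = 0111101, weight = 5.
  m = 101 → c = 1010101, weight = 4.
  m = 011 → c = 1011111, weight = 6.
  m = 111 → c = 0110111, weight = 5.
Tally weights:
  weight 0: 1 codewords.
  weight 2: 1 codewords.
  weight 3: 2 codewords.
  weight 4: 1 codewords.
  weight 5: 2 codewords.
  weight 6: 1 codewords.
Minimum distance d = smallest w > 0 with A_w > 0 = 2.
Sanity: Σ A_w = 8 = 2^3 = 8 ✓.


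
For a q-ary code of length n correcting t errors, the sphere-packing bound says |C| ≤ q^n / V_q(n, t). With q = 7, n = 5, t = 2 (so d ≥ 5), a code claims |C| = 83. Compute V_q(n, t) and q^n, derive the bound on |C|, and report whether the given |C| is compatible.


V_q(n, t) = 391, q^n = 16807, Hamming bound = 42, |C| = 83 > bound (violated).

Step 1: Compute V_q(n, t) = Σ_{j=0}^2 C(n, j) (q−1)^j.
  j = 0: C(5,0)·(6)^0 = 1·1 = 1.
  j = 1: C(5,1)·(6)^1 = 5·6 = 30.
  j = 2: C(5,2)·(6)^2 = 10·36 = 360.
  V_q(n, t) = 1 + 30 + 360 = 391.
Step 2: q^n = 7^5 = 16807.
Step 3: Hamming bound ⌊q^n / V_q(n,t)⌋ = ⌊16807/391⌋ = 42.
Step 4: Compare |C| = 83 to 42: violated.
The claimed |C| lies above the Hamming bound, so no 7-ary code of length 5 with d ≥ 5 can have 83 codewords.


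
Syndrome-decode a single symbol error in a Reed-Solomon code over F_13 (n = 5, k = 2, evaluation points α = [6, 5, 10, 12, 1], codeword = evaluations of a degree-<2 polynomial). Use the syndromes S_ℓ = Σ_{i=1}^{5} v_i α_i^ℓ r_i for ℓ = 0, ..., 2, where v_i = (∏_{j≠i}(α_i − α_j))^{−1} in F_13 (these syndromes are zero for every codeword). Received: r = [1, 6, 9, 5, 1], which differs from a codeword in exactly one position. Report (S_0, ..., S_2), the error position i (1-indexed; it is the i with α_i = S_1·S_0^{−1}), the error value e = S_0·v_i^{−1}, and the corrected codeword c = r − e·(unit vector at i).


S = (12, 7, 3), error at position 1, error magnitude e = 10, c = [4, 6, 9, 5, 1].

Step 1: column multipliers v_i = (∏_{j≠i}(α_i − α_j))^{−1} mod 13.
  i = 1 (α = 6): (6−5)(6−10)(6−12)(6−1) = 1·(−4)·(−6)·5 = 120 ≡ 3, so v_1 = 3^{−1} = 9 (mod 13).
  i = 2 (α = 5): (5−6)(5−10)(5−12)(5−1) = (−1)·(−5)·(−7)·4 = −140 ≡ 3, so v_2 = 3^{−1} = 9 (mod 13).
  i = 3 (α = 10): (10−6)(10−5)(10−12)(10−1) = 4·5·(−2)·9 = −360 ≡ 4, so v_3 = 4^{−1} = 10 (mod 13).
  i = 4 (α = 12): (12−6)(12−5)(12−10)(12−1) = 6·7·2·11 = 924 ≡ 1, so v_4 = 1^{−1} = 1 (mod 13).
  i = 5 (α = 1): (1−6)(1−5)(1−10)(1−12) = (−5)·(−4)·(−9)·(−11) = 1980 ≡ 4, so v_5 = 4^{−1} = 10 (mod 13).
  v = [9, 9, 10, 1, 10].
Step 2: syndromes of r = [1, 6, 9, 5, 1] (all sums mod 13).
  S_0 = Σ v_i r_i = 9·1 + 9·6 + 10·9 + 1·5 + 10·1 = 168 ≡ 12.
  S_1 = Σ v_i α_i r_i = 9·6·1 + 9·5·6 + 10·10·9 + 1·12·5 + 10·1·1 = 1294 ≡ 7.
  α_i^2 mod 13 = [10, 12, 9, 1, 1].
  S_2 = Σ v_i α_i^2 r_i = 9·10·1 + 9·12·6 + 10·9·9 + 1·1·5 + 10·1·1 = 1563 ≡ 3.
  S = (12, 7, 3) ≠ 0, so r is not a codeword (an error is present).
Step 3: locate the error. For a single error e at position i, S_ℓ = v_i·e·α_i^ℓ, so α_err = S_1/S_0.
  S_0^{−1} = 12^{−1} = 12 (mod 13), so α_err = 7·12 = 84 ≡ 6 = α_1. Error position i = 1.
  Consistency check: S_2/S_1 = 3·2 = 6 ≡ 6 = α_err ✓ (single-error assumption holds).
Step 4: error magnitude e = S_0/v_1 = S_0·∏_{j≠1}(α_1 − α_j) = 12·3 = 36 ≡ 10 (mod 13).
Step 5: correct position 1: c_1 = r_1 − e = 1 − 10 ≡ 4 (mod 13). Hence c = [4, 6, 9, 5, 1].
  Check: interpolating c through the α_i gives m(x) = 3 + 11·x (degree < 2) with m(α_i) = c_i for every i, so c is indeed a codeword.


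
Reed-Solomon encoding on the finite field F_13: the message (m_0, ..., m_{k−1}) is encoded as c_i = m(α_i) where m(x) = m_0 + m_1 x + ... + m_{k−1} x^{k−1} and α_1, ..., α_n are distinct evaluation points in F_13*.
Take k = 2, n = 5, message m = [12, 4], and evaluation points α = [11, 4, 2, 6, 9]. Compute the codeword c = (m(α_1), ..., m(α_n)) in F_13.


c = [4, 2, 7, 10, 9]

Message polynomial: m(x) = 12 + 4·x (mod 13).
For each evaluation point α_i, compute m(α_i) mod 13:
  α_1 = 11: Horner steps 4 → 4, so m(11) = 4.
  α_2 = 4: Horner steps 4 → 2, so m(4) = 2.
  α_3 = 2: Horner steps 4 → 7, so m(2) = 7.
  α_4 = 6: Horner steps 4 → 10, so m(6) = 10.
  α_5 = 9: Horner steps 4 → 9, so m(9) = 9.
Codeword c = [4, 2, 7, 10, 9] ∈ F_13^5.


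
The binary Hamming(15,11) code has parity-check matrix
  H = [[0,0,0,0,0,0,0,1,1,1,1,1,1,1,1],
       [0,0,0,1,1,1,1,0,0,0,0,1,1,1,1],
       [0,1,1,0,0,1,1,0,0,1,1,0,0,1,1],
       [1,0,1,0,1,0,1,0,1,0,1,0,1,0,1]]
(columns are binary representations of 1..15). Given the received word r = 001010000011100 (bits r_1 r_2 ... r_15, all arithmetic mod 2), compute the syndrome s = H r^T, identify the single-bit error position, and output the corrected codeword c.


s = (1, 1, 0, 0)^T, error position = 12, corrected codeword c = 001010000010100

Compute s = H r^T mod 2 one row at a time:
  s_1 = 0 + 0 + 0 + 1 + 1 + 1 + 0 + 0 = 3 ≡ 1 (mod 2).
  s_2 = 0 + 1 + 0 + 0 + 1 + 1 + 0 + 0 = 3 ≡ 1 (mod 2).
  s_3 = 0 + 1 + 0 + 0 + 0 + 1 + 0 + 0 = 2 ≡ 0 (mod 2).
  s_4 = 0 + 1 + 1 + 0 + 0 + 1 + 1 + 0 = 4 ≡ 0 (mod 2).
s = (1, 1, 0, 0)^T — this equals column 12 of H (binary 1100), so error is at position 12.
Correct: flip bit 12 of r = 001010000011100 to get c = 001010000010100.


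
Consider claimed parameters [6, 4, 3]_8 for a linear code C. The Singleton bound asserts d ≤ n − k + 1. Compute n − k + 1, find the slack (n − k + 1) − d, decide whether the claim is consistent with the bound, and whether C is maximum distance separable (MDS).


Singleton RHS = n − k + 1 = 3, slack = 0, bound satisfied, MDS.

Singleton bound: d ≤ n − k + 1.
Here n = 6, k = 4, so n − k + 1 = 3.
Given d = 3, check d ≤ 3: YES.
Slack = (n − k + 1) − d = 0.
The code is MDS (slack = 0).
Description: the claimed parameters are [6, 4, 3]_8; such a code would be MDS (meets Singleton bound).


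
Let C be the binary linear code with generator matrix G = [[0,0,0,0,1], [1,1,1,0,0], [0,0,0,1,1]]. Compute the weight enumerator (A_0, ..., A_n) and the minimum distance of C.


Weight distribution: A_0 = 1, A_1 = 2, A_2 = 1, A_3 = 1, A_4 = 2, A_5 = 1. Minimum distance d = 1.

Enumerate all 2^3 = 8 messages m ∈ F_2^3.
For each, compute codeword c = mG in F_2^5, then tally its weight.
  m = 000 → c = 00000, weight = 0.
  m = 100 → c = 00001, weight = 1.
  m = 010 → c = 11100, weight = 3.
  m = 110 → c = 11101, weight = 4.
  m = 001 → c = 00011, weight = 2.
  m = 101 → c = 00010, weight = 1.
  m = 011 → c = 11111, weight = 5.
  m = 111 → c = 11110, weight = 4.
Tally weights:
  weight 0: 1 codewords.
  weight 1: 2 codewords.
  weight 2: 1 codewords.
  weight 3: 1 codewords.
  weight 4: 2 codewords.
  weight 5: 1 codewords.
Minimum distance d = smallest w > 0 with A_w > 0 = 1.
Sanity: Σ A_w = 8 = 2^3 = 8 ✓.


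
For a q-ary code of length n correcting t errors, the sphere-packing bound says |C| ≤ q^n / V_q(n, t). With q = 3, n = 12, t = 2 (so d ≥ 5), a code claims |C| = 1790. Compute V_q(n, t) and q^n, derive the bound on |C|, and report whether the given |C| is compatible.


V_q(n, t) = 289, q^n = 531441, Hamming bound = 1838, |C| = 1790 ≤ bound (satisfied).

Step 1: Compute V_q(n, t) = Σ_{j=0}^2 C(n, j) (q−1)^j.
  j = 0: C(12,0)·(2)^0 = 1·1 = 1.
  j = 1: C(12,1)·(2)^1 = 12·2 = 24.
  j = 2: C(12,2)·(2)^2 = 66·4 = 264.
  V_q(n, t) = 1 + 24 + 264 = 289.
Step 2: q^n = 3^12 = 531441.
Step 3: Hamming bound ⌊q^n / V_q(n,t)⌋ = ⌊531441/289⌋ = 1838.
Step 4: Compare |C| = 1790 to 1838: satisfied.
The claimed |C| lies below the Hamming bound.


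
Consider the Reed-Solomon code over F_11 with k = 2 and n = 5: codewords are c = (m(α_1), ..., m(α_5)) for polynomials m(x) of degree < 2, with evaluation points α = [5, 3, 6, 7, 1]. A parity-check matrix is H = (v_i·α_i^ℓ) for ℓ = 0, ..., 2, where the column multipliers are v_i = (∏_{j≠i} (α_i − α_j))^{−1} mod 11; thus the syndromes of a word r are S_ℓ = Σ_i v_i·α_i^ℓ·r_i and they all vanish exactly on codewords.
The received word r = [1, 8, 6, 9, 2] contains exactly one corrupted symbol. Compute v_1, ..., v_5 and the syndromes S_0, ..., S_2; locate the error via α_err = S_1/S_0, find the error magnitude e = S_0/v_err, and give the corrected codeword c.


S = (4, 9, 1), error at position 1, error magnitude e = 9, c = [3, 8, 6, 9, 2].

Step 1: column multipliers v_i = (∏_{j≠i}(α_i − α_j))^{−1} mod 11.
  i = 1 (α = 5): (5−3)(5−6)(5−7)(5−1) = 2·(−1)·(−2)·4 = 16 ≡ 5, so v_1 = 5^{−1} = 9 (mod 11).
  i = 2 (α = 3): (3−5)(3−6)(3−7)(3−1) = (−2)·(−3)·(−4)·2 = −48 ≡ 7, so v_2 = 7^{−1} = 8 (mod 11).
  i = 3 (α = 6): (6−5)(6−3)(6−7)(6−1) = 1·3·(−1)·5 = −15 ≡ 7, so v_3 = 7^{−1} = 8 (mod 11).
  i = 4 (α = 7): (7−5)(7−3)(7−6)(7−1) = 2·4·1·6 = 48 ≡ 4, so v_4 = 4^{−1} = 3 (mod 11).
  i = 5 (α = 1): (1−5)(1−3)(1−6)(1−7) = (−4)·(−2)·(−5)·(−6) = 240 ≡ 9, so v_5 = 9^{−1} = 5 (mod 11).
  v = [9, 8, 8, 3, 5].
Step 2: syndromes of r = [1, 8, 6, 9, 2] (all sums mod 11).
  S_0 = Σ v_i r_i = 9·1 + 8·8 + 8·6 + 3·9 + 5·2 = 158 ≡ 4.
  S_1 = Σ v_i α_i r_i = 9·5·1 + 8·3·8 + 8·6·6 + 3·7·9 + 5·1·2 = 724 ≡ 9.
  α_i^2 mod 11 = [3, 9, 3, 5, 1].
  S_2 = Σ v_i α_i^2 r_i = 9·3·1 + 8·9·8 + 8·3·6 + 3·5·9 + 5·1·2 = 892 ≡ 1.
  S = (4, 9, 1) ≠ 0, so r is not a codeword (an error is present).
Step 3: locate the error. For a single error e at position i, S_ℓ = v_i·e·α_i^ℓ, so α_err = S_1/S_0.
  S_0^{−1} = 4^{−1} = 3 (mod 11), so α_err = 9·3 = 27 ≡ 5 = α_1. Error position i = 1.
  Consistency check: S_2/S_1 = 1·5 = 5 ≡ 5 = α_err ✓ (single-error assumption holds).
Step 4: error magnitude e = S_0/v_1 = S_0·∏_{j≠1}(α_1 − α_j) = 4·5 = 20 ≡ 9 (mod 11).
Step 5: correct position 1: c_1 = r_1 − e = 1 − 9 ≡ 3 (mod 11). Hence c = [3, 8, 6, 9, 2].
  Check: interpolating c through the α_i gives m(x) = 10 + 3·x (degree < 2) with m(α_i) = c_i for every i, so c is indeed a codeword.


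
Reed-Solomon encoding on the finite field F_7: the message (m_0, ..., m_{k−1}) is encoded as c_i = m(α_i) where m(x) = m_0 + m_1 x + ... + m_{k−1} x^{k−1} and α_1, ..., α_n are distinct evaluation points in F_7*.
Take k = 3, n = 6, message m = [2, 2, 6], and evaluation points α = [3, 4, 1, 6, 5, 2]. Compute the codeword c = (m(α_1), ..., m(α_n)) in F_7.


c = [6, 1, 3, 6, 1, 2]

Message polynomial: m(x) = 2 + 2·x + 6·x^2 (mod 7).
For each evaluation point α_i, compute m(α_i) mod 7:
  α_1 = 3: Horner steps 6 → 6 → 6, so m(3) = 6.
  α_2 = 4: Horner steps 6 → 5 → 1, so m(4) = 1.
  α_3 = 1: Horner steps 6 → 1 → 3, so m(1) = 3.
  α_4 = 6: Horner steps 6 → 3 → 6, so m(6) = 6.
  α_5 = 5: Horner steps 6 → 4 → 1, so m(5) = 1.
  α_6 = 2: Horner steps 6 → 0 → 2, so m(2) = 2.
Codeword c = [6, 1, 3, 6, 1, 2] ∈ F_7^6.


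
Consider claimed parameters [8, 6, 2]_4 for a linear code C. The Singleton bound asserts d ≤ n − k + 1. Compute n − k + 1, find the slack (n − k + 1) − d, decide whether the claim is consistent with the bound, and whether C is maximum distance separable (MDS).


Singleton RHS = n − k + 1 = 3, slack = 1, bound satisfied, not MDS.

Singleton bound: d ≤ n − k + 1.
Here n = 8, k = 6, so n − k + 1 = 3.
Given d = 2, check d ≤ 3: YES.
Slack = (n − k + 1) − d = 1.
The code is NOT MDS (slack = 1 > 0).
Description: the claimed parameters are [8, 6, 2]_4; such a code would be non-MDS.


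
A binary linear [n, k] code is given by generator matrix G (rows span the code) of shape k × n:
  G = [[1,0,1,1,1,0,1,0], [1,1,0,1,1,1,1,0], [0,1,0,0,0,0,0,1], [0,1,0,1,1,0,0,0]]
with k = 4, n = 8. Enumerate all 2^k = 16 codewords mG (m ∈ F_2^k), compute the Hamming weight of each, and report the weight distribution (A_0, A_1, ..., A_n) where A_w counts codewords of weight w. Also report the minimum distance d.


Weight distribution: A_0 = 1, A_2 = 1, A_3 = 5, A_4 = 3, A_5 = 2, A_6 = 3, A_7 = 1. Minimum distance d = 2.

Enumerate all 2^4 = 16 messages m ∈ F_2^4.
For each, compute codeword c = mG in F_2^8, then tally its weight.
  m = 0000 → c = 00000000, weight = 0.
  m = 1000 → c = 10111010, weight = 5.
  m = 0100 → c = 11011110, weight = 6.
  m = 1100 → c = 01100100, weight = 3.
  m = 0010 → c = 01000001, weight = 2.
  m = 1010 → c = 11111011, weight = 7.
  m = 0110 → c = 10011111, weight = 6.
  m = 1110 → c = 00100101, weight = 3.
  m = 0001 → c = 01011000, weight = 3.
  m = 1001 → c = 11100010, weight = 4.
  m = 0101 → c = 10000110, weight = 3.
  m = 1101 → c = 00111100, weight = 4.
  m = 0011 → c = 00011001, weight = 3.
  m = 1011 → c = 10100011, weight = 4.
  m = 0111 → c = 11000111, weight = 5.
  m = 1111 → c = 01111101, weight = 6.
Tally weights:
  weight 0: 1 codewords.
  weight 2: 1 codewords.
  weight 3: 5 codewords.
  weight 4: 3 codewords.
  weight 5: 2 codewords.
  weight 6: 3 codewords.
  weight 7: 1 codewords.
Minimum distance d = smallest w > 0 with A_w > 0 = 2.
Sanity: Σ A_w = 16 = 2^4 = 16 ✓.


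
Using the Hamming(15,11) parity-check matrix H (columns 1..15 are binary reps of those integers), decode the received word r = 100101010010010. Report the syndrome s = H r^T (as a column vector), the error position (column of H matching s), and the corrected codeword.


s = (1, 1, 1, 0)^T, error position = 14, corrected codeword c = 100101010010000

Compute s = H r^T mod 2 one row at a time:
  s_1 = 1 + 0 + 0 + 1 + 0 + 0 + 1 + 0 = 3 ≡ 1 (mod 2).
  s_2 = 1 + 0 + 1 + 0 + 0 + 0 + 1 + 0 = 3 ≡ 1 (mod 2).
  s_3 = 0 + 0 + 1 + 0 + 0 + 1 + 1 + 0 = 3 ≡ 1 (mod 2).
  s_4 = 1 + 0 + 0 + 0 + 0 + 1 + 0 + 0 = 2 ≡ 0 (mod 2).
s = (1, 1, 1, 0)^T — this equals column 14 of H (binary 1110), so error is at position 14.
Correct: flip bit 14 of r = 100101010010010 to get c = 100101010010000.


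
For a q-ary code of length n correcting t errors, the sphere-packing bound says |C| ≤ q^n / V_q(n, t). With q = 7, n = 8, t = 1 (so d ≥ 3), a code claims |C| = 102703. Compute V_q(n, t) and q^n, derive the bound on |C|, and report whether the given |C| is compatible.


V_q(n, t) = 49, q^n = 5764801, Hamming bound = 117649, |C| = 102703 ≤ bound (satisfied).

Step 1: Compute V_q(n, t) = Σ_{j=0}^1 C(n, j) (q−1)^j.
  j = 0: C(8,0)·(6)^0 = 1·1 = 1.
  j = 1: C(8,1)·(6)^1 = 8·6 = 48.
  V_q(n, t) = 1 + 48 = 49.
Step 2: q^n = 7^8 = 5764801.
Step 3: Hamming bound ⌊q^n / V_q(n,t)⌋ = ⌊5764801/49⌋ = 117649.
Step 4: Compare |C| = 102703 to 117649: satisfied.
The claimed |C| lies below the Hamming bound.


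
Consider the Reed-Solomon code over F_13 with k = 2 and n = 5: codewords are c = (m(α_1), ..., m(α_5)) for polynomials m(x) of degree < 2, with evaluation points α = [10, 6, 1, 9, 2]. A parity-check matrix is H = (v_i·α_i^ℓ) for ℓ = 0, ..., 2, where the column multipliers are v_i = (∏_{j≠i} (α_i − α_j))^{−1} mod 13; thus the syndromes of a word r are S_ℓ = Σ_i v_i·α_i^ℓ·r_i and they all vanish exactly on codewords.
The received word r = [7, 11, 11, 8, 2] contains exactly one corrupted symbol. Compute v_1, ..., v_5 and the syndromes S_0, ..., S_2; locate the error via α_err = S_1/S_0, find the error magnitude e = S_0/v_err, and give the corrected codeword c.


S = (11, 11, 11), error at position 3, error magnitude e = 8, c = [7, 11, 3, 8, 2].

Step 1: column multipliers v_i = (∏_{j≠i}(α_i − α_j))^{−1} mod 13.
  i = 1 (α = 10): (10−6)(10−1)(10−9)(10−2) = 4·9·1·8 = 288 ≡ 2, so v_1 = 2^{−1} = 7 (mod 13).
  i = 2 (α = 6): (6−10)(6−1)(6−9)(6−2) = (−4)·5·(−3)·4 = 240 ≡ 6, so v_2 = 6^{−1} = 11 (mod 13).
  i = 3 (α = 1): (1−10)(1−6)(1−9)(1−2) = (−9)·(−5)·(−8)·(−1) = 360 ≡ 9, so v_3 = 9^{−1} = 3 (mod 13).
  i = 4 (α = 9): (9−10)(9−6)(9−1)(9−2) = (−1)·3·8·7 = −168 ≡ 1, so v_4 = 1^{−1} = 1 (mod 13).
  i = 5 (α = 2): (2−10)(2−6)(2−1)(2−9) = (−8)·(−4)·1·(−7) = −224 ≡ 10, so v_5 = 10^{−1} = 4 (mod 13).
  v = [7, 11, 3, 1, 4].
Step 2: syndromes of r = [7, 11, 11, 8, 2] (all sums mod 13).
  S_0 = Σ v_i r_i = 7·7 + 11·11 + 3·11 + 1·8 + 4·2 = 219 ≡ 11.
  S_1 = Σ v_i α_i r_i = 7·10·7 + 11·6·11 + 3·1·11 + 1·9·8 + 4·2·2 = 1337 ≡ 11.
  α_i^2 mod 13 = [9, 10, 1, 3, 4].
  S_2 = Σ v_i α_i^2 r_i = 7·9·7 + 11·10·11 + 3·1·11 + 1·3·8 + 4·4·2 = 1740 ≡ 11.
  S = (11, 11, 11) ≠ 0, so r is not a codeword (an error is present).
Step 3: locate the error. For a single error e at position i, S_ℓ = v_i·e·α_i^ℓ, so α_err = S_1/S_0.
  S_0^{−1} = 11^{−1} = 6 (mod 13), so α_err = 11·6 = 66 ≡ 1 = α_3. Error position i = 3.
  Consistency check: S_2/S_1 = 11·6 = 66 ≡ 1 = α_err ✓ (single-error assumption holds).
Step 4: error magnitude e = S_0/v_3 = S_0·∏_{j≠3}(α_3 − α_j) = 11·9 = 99 ≡ 8 (mod 13).
Step 5: correct position 3: c_3 = r_3 − e = 11 − 8 ≡ 3 (mod 13). Hence c = [7, 11, 3, 8, 2].
  Check: interpolating c through the α_i gives m(x) = 4 + 12·x (degree < 2) with m(α_i) = c_i for every i, so c is indeed a codeword.


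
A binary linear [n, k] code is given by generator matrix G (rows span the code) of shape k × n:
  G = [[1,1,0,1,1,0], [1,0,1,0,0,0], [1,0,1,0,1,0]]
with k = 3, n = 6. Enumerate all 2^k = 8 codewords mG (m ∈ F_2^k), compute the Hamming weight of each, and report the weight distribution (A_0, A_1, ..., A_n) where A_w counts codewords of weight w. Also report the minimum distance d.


Weight distribution: A_0 = 1, A_1 = 1, A_2 = 1, A_3 = 3, A_4 = 2. Minimum distance d = 1.

Enumerate all 2^3 = 8 messages m ∈ F_2^3.
For each, compute codeword c = mG in F_2^6, then tally its weight.
  m = 000 → c = 000000, weight = 0.
  m = 100 → c = 110110, weight = 4.
  m = 010 → c = 101000, weight = 2.
  m = 110 → c = 011110, weight = 4.
  m = 001 → c = 101010, weight = 3.
  m = 101 → c = 011100, weight = 3.
  m = 011 → c = 000010, weight = 1.
  m = 111 → c = 110100, weight = 3.
Tally weights:
  weight 0: 1 codewords.
  weight 1: 1 codewords.
  weight 2: 1 codewords.
  weight 3: 3 codewords.
  weight 4: 2 codewords.
Minimum distance d = smallest w > 0 with A_w > 0 = 1.
Sanity: Σ A_w = 8 = 2^3 = 8 ✓.


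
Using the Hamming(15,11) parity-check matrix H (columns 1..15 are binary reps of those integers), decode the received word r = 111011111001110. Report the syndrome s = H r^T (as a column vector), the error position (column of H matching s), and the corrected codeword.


s = (1, 0, 1, 0)^T, error position = 10, corrected codeword c = 111011111101110

Compute s = H r^T mod 2 one row at a time:
  s_1 = 1 + 1 + 0 + 0 + 1 + 1 + 1 + 0 = 5 ≡ 1 (mod 2).
  s_2 = 0 + 1 + 1 + 1 + 1 + 1 + 1 + 0 = 6 ≡ 0 (mod 2).
  s_3 = 1 + 1 + 1 + 1 + 0 + 0 + 1 + 0 = 5 ≡ 1 (mod 2).
  s_4 = 1 + 1 + 1 + 1 + 1 + 0 + 1 + 0 = 6 ≡ 0 (mod 2).
s = (1, 0, 1, 0)^T — this equals column 10 of H (binary 1010), so error is at position 10.
Correct: flip bit 10 of r = 111011111001110 to get c = 111011111101110.


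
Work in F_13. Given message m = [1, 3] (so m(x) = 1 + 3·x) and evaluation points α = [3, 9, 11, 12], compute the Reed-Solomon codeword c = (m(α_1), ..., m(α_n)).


c = [10, 2, 8, 11]

Message polynomial: m(x) = 1 + 3·x (mod 13).
For each evaluation point α_i, compute m(α_i) mod 13:
  α_1 = 3: Horner steps 3 → 10, so m(3) = 10.
  α_2 = 9: Horner steps 3 → 2, so m(9) = 2.
  α_3 = 11: Horner steps 3 → 8, so m(11) = 8.
  α_4 = 12: Horner steps 3 → 11, so m(12) = 11.
Codeword c = [10, 2, 8, 11] ∈ F_13^4.


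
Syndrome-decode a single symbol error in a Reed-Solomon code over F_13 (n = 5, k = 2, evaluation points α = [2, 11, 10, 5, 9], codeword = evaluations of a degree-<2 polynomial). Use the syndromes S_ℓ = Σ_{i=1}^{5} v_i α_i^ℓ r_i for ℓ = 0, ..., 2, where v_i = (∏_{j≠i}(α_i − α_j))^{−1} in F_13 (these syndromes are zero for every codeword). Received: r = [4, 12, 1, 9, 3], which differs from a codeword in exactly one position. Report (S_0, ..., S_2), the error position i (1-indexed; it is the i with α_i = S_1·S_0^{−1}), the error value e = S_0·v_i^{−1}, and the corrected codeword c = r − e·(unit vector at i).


S = (6, 4, 7), error at position 4, error magnitude e = 11, c = [4, 12, 1, 11, 3].

Step 1: column multipliers v_i = (∏_{j≠i}(α_i − α_j))^{−1} mod 13.
  i = 1 (α = 2): (2−11)(2−10)(2−5)(2−9) = (−9)·(−8)·(−3)·(−7) = 1512 ≡ 4, so v_1 = 4^{−1} = 10 (mod 13).
  i = 2 (α = 11): (11−2)(11−10)(11−5)(11−9) = 9·1·6·2 = 108 ≡ 4, so v_2 = 4^{−1} = 10 (mod 13).
  i = 3 (α = 10): (10−2)(10−11)(10−5)(10−9) = 8·(−1)·5·1 = −40 ≡ 12, so v_3 = 12^{−1} = 12 (mod 13).
  i = 4 (α = 5): (5−2)(5−11)(5−10)(5−9) = 3·(−6)·(−5)·(−4) = −360 ≡ 4, so v_4 = 4^{−1} = 10 (mod 13).
  i = 5 (α = 9): (9−2)(9−11)(9−10)(9−5) = 7·(−2)·(−1)·4 = 56 ≡ 4, so v_5 = 4^{−1} = 10 (mod 13).
  v = [10, 10, 12, 10, 10].
Step 2: syndromes of r = [4, 12, 1, 9, 3] (all sums mod 13).
  S_0 = Σ v_i r_i = 10·4 + 10·12 + 12·1 + 10·9 + 10·3 = 292 ≡ 6.
  S_1 = Σ v_i α_i r_i = 10·2·4 + 10·11·12 + 12·10·1 + 10·5·9 + 10·9·3 = 2240 ≡ 4.
  α_i^2 mod 13 = [4, 4, 9, 12, 3].
  S_2 = Σ v_i α_i^2 r_i = 10·4·4 + 10·4·12 + 12·9·1 + 10·12·9 + 10·3·3 = 1918 ≡ 7.
  S = (6, 4, 7) ≠ 0, so r is not a codeword (an error is present).
Step 3: locate the error. For a single error e at position i, S_ℓ = v_i·e·α_i^ℓ, so α_err = S_1/S_0.
  S_0^{−1} = 6^{−1} = 11 (mod 13), so α_err = 4·11 = 44 ≡ 5 = α_4. Error position i = 4.
  Consistency check: S_2/S_1 = 7·10 = 70 ≡ 5 = α_err ✓ (single-error assumption holds).
Step 4: error magnitude e = S_0/v_4 = S_0·∏_{j≠4}(α_4 − α_j) = 6·4 = 24 ≡ 11 (mod 13).
Step 5: correct position 4: c_4 = r_4 − e = 9 − 11 ≡ 11 (mod 13). Hence c = [4, 12, 1, 11, 3].
  Check: interpolating c through the α_i gives m(x) = 8 + 11·x (degree < 2) with m(α_i) = c_i for every i, so c is indeed a codeword.


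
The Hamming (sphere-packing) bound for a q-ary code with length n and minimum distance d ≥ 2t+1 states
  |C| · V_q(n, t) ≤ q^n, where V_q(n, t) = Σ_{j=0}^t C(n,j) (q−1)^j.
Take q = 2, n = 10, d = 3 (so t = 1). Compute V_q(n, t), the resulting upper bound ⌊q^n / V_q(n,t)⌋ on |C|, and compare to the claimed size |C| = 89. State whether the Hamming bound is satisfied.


V_q(n, t) = 11, q^n = 1024, Hamming bound = 93, |C| = 89 ≤ bound (satisfied).

Step 1: Compute V_q(n, t) = Σ_{j=0}^1 C(n, j) (q−1)^j.
  j = 0: C(10,0)·(1)^0 = 1·1 = 1.
  j = 1: C(10,1)·(1)^1 = 10·1 = 10.
  V_q(n, t) = 1 + 10 = 11.
Step 2: q^n = 2^10 = 1024.
Step 3: Hamming bound ⌊q^n / V_q(n,t)⌋ = ⌊1024/11⌋ = 93.
Step 4: Compare |C| = 89 to 93: satisfied.
The claimed |C| lies below the Hamming bound.


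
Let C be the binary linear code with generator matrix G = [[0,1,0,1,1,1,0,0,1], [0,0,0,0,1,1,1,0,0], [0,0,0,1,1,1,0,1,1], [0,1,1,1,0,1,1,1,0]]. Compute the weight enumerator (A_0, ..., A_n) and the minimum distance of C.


Weight distribution: A_0 = 1, A_2 = 1, A_3 = 2, A_4 = 5, A_5 = 6, A_6 = 1. Minimum distance d = 2.

Enumerate all 2^4 = 16 messages m ∈ F_2^4.
For each, compute codeword c = mG in F_2^9, then tally its weight.
  m = 0000 → c = 000000000, weight = 0.
  m = 1000 → c = 010111001, weight = 5.
  m = 0100 → c = 000011100, weight = 3.
  m = 1100 → c = 010100101, weight = 4.
  m = 0010 → c = 000111011, weight = 5.
  m = 1010 → c = 010000010, weight = 2.
  m = 0110 → c = 000100111, weight = 4.
  m = 1110 → c = 010011110, weight = 5.
  m = 0001 → c = 011101110, weight = 6.
  m = 1001 → c = 001010111, weight = 5.
  m = 0101 → c = 011110010, weight = 5.
  m = 1101 → c = 001001011, weight = 4.
  m = 0011 → c = 011010101, weight = 5.
  m = 1011 → c = 001101100, weight = 4.
  m = 0111 → c = 011001001, weight = 4.
  m = 1111 → c = 001110000, weight = 3.
Tally weights:
  weight 0: 1 codewords.
  weight 2: 1 codewords.
  weight 3: 2 codewords.
  weight 4: 5 codewords.
  weight 5: 6 codewords.
  weight 6: 1 codewords.
Minimum distance d = smallest w > 0 with A_w > 0 = 2.
Sanity: Σ A_w = 16 = 2^4 = 16 ✓.
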